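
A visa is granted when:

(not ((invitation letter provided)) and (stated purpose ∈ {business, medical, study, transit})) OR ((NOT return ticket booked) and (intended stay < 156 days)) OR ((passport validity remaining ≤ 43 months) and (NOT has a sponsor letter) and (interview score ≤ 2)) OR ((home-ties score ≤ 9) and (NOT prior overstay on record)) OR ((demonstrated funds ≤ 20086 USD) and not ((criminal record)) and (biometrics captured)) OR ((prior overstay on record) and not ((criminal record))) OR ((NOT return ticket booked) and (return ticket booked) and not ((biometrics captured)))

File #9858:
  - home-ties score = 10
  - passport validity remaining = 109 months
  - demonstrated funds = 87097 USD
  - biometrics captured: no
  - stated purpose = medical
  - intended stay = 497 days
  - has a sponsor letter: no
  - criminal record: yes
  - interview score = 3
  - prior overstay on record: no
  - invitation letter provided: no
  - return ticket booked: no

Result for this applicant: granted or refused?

Atomic conditions:
  invitation letter provided: no → false
  stated purpose ∈ {business, medical, study, transit}: medical is in the set → true
  NOT return ticket booked: no → true
  intended stay < 156 days: 497 < 156 is false
  passport validity remaining ≤ 43 months: 109 ≤ 43 is false
  NOT has a sponsor letter: no → true
  interview score ≤ 2: 3 ≤ 2 is false
  home-ties score ≤ 9: 10 ≤ 9 is false
  NOT prior overstay on record: no → true
  demonstrated funds ≤ 20086 USD: 87097 ≤ 20086 is false
  criminal record: yes → true
  biometrics captured: no → false
  prior overstay on record: no → false
  return ticket booked: no → false
Combine:
[1.1] NOT false = true
[1] true AND true = true
[2] true AND false = false
[3] false AND true AND false = false
[4] false AND true = false
[5.2] NOT true = false
[5] false AND false AND false = false
[6.2] NOT true = false
[6] false AND false = false
[7.3] NOT false = true
[7] true AND false AND true = false
[root] true OR false OR false OR false OR false OR false OR false = true
Overall: true → granted

Granted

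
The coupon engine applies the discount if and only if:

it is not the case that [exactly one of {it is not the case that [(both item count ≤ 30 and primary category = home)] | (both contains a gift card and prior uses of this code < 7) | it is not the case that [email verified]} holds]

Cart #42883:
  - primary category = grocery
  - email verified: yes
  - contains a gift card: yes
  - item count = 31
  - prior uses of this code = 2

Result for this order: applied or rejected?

Atomic conditions:
  item count ≤ 30: 31 ≤ 30 is false
  primary category = home: grocery == home is false
  contains a gift card: yes → true
  prior uses of this code < 7: 2 < 7 is true
  email verified: yes → true
Combine:
[1.1.1] false AND false = false
[1.1] NOT false = true
[1.2] true AND true = true
[1.3] NOT true = false
[1] exactly-one(true, true, false) = false
[root] NOT false = true
Overall: true → applied

Applied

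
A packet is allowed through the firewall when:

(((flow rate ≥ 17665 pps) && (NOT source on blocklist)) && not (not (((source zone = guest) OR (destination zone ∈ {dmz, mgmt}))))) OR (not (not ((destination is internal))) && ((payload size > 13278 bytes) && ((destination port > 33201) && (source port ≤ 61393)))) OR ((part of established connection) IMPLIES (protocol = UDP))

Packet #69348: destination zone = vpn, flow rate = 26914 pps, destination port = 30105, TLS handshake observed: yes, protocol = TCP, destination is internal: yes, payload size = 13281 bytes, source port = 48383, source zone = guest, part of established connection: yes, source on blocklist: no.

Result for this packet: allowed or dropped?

Allowed

Atomic conditions:
  flow rate ≥ 17665 pps: 26914 ≥ 17665 is true
  NOT source on blocklist: no → true
  source zone = guest: guest == guest is true
  destination zone ∈ {dmz, mgmt}: vpn is not in the set → false
  destination is internal: yes → true
  payload size > 13278 bytes: 13281 > 13278 is true
  destination port > 33201: 30105 > 33201 is false
  source port ≤ 61393: 48383 ≤ 61393 is true
  part of established connection: yes → true
  protocol = UDP: TCP == UDP is false
Combine:
[1.1] true AND true = true
[1.2.1.1] true OR false = true
[1.2.1] NOT true = false
[1.2] NOT false = true
[1] true AND true = true
[2.1.1] NOT true = false
[2.1] NOT false = true
[2.2.2] false AND true = false
[2.2] true AND false = false
[2] true AND false = false
[3] true → false = false
[root] true OR false OR false = true
Overall: true → allowed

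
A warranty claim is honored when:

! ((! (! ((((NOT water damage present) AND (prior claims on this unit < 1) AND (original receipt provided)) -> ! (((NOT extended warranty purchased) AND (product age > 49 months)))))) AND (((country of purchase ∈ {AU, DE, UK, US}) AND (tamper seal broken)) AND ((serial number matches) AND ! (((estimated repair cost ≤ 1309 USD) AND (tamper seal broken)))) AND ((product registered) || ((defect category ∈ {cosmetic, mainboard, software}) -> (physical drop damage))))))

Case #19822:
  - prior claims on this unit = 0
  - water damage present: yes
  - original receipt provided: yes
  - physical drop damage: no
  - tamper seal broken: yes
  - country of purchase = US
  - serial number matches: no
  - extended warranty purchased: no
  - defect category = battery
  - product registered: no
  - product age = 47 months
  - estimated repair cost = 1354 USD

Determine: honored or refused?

Atomic conditions:
  NOT water damage present: yes → false
  prior claims on this unit < 1: 0 < 1 is true
  original receipt provided: yes → true
  NOT extended warranty purchased: no → true
  product age > 49 months: 47 > 49 is false
  country of purchase ∈ {AU, DE, UK, US}: US is in the set → true
  tamper seal broken: yes → true
  serial number matches: no → false
  estimated repair cost ≤ 1309 USD: 1354 ≤ 1309 is false
  product registered: no → false
  defect category ∈ {cosmetic, mainboard, software}: battery is not in the set → false
  physical drop damage: no → false
Combine:
[1.1.1.1.1] false AND true AND true = false
[1.1.1.1.2.1] true AND false = false
[1.1.1.1.2] NOT false = true
[1.1.1.1] false → true (antecedent false ⇒ implication holds) = true
[1.1.1] NOT true = false
[1.1] NOT false = true
[1.2.1] true AND true = true
[1.2.2.2.1] false AND true = false
[1.2.2.2] NOT false = true
[1.2.2] false AND true = false
[1.2.3.2] false → false (antecedent false ⇒ implication holds) = true
[1.2.3] false OR true = true
[1.2] true AND false AND true = false
[1] true AND false = false
[root] NOT false = true
Overall: true → honored

Honored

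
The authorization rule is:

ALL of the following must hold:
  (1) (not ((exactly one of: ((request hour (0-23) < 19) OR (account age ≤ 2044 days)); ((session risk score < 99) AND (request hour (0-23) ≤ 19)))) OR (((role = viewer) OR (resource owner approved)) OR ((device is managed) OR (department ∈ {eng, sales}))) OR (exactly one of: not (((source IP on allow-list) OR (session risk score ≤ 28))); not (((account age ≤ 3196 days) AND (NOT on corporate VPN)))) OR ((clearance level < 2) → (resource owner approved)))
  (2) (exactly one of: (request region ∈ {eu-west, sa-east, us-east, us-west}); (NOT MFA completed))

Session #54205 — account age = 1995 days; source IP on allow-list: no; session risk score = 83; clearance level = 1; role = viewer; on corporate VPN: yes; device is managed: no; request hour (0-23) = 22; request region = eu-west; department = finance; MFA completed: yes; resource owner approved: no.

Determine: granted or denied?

Atomic conditions:
  request hour (0-23) < 19: 22 < 19 is false
  account age ≤ 2044 days: 1995 ≤ 2044 is true
  session risk score < 99: 83 < 99 is true
  request hour (0-23) ≤ 19: 22 ≤ 19 is false
  role = viewer: viewer == viewer is true
  resource owner approved: no → false
  device is managed: no → false
  department ∈ {eng, sales}: finance is not in the set → false
  source IP on allow-list: no → false
  session risk score ≤ 28: 83 ≤ 28 is false
  account age ≤ 3196 days: 1995 ≤ 3196 is true
  NOT on corporate VPN: yes → false
  clearance level < 2: 1 < 2 is true
  request region ∈ {eu-west, sa-east, us-east, us-west}: eu-west is in the set → true
  NOT MFA completed: yes → false
Combine:
[1.1.1.1] false OR true = true
[1.1.1.2] true AND false = false
[1.1.1] exactly-one(true, false) = true
[1.1] NOT true = false
[1.2.1] true OR false = true
[1.2.2] false OR false = false
[1.2] true OR false = true
[1.3.1.1] false OR false = false
[1.3.1] NOT false = true
[1.3.2.1] true AND false = false
[1.3.2] NOT false = true
[1.3] exactly-one(true, true) = false
[1.4] true → false = false
[1] false OR true OR false OR false = true
[2] exactly-one(true, false) = true
[root] true AND true = true
Overall: true → granted

Granted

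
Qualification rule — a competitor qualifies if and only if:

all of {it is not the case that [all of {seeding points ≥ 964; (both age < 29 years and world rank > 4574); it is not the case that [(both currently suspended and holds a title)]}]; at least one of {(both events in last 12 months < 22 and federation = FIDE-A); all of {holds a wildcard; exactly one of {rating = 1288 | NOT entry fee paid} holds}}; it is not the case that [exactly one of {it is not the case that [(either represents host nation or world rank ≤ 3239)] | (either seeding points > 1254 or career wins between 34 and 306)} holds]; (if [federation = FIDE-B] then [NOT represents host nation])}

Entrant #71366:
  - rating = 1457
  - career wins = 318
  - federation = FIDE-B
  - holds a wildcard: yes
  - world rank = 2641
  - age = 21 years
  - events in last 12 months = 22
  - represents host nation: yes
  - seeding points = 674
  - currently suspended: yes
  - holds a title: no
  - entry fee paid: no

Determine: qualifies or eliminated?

Atomic conditions:
  seeding points ≥ 964: 674 ≥ 964 is false
  age < 29 years: 21 < 29 is true
  world rank > 4574: 2641 > 4574 is false
  currently suspended: yes → true
  holds a title: no → false
  events in last 12 months < 22: 22 < 22 is false
  federation = FIDE-A: FIDE-B == FIDE-A is false
  holds a wildcard: yes → true
  rating = 1288: 1457 == 1288 is false
  NOT entry fee paid: no → true
  represents host nation: yes → true
  world rank ≤ 3239: 2641 ≤ 3239 is true
  seeding points > 1254: 674 > 1254 is false
  career wins between 34 and 306: 318 in [34, 306] is false
  federation = FIDE-B: FIDE-B == FIDE-B is true
  NOT represents host nation: yes → false
Combine:
[1.1.2] true AND false = false
[1.1.3.1] true AND false = false
[1.1.3] NOT false = true
[1.1] false AND false AND true = false
[1] NOT false = true
[2.1] false AND false = false
[2.2.2] exactly-one(false, true) = true
[2.2] true AND true = true
[2] false OR true = true
[3.1.1.1] true OR true = true
[3.1.1] NOT true = false
[3.1.2] false OR false = false
[3.1] exactly-one(false, false) = false
[3] NOT false = true
[4] true → false = false
[root] true AND true AND true AND false = false
Overall: false → eliminated

Eliminated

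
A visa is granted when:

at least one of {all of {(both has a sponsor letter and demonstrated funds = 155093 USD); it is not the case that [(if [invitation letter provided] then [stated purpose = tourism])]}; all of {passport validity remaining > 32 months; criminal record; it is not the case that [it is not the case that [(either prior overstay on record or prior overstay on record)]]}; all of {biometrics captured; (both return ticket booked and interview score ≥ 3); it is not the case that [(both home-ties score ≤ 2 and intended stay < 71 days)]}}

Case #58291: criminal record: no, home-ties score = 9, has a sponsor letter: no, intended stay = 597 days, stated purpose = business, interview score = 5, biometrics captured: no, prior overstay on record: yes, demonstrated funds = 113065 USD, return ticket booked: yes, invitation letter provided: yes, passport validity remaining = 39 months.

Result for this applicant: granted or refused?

Atomic conditions:
  has a sponsor letter: no → false
  demonstrated funds = 155093 USD: 113065 == 155093 is false
  invitation letter provided: yes → true
  stated purpose = tourism: business == tourism is false
  passport validity remaining > 32 months: 39 > 32 is true
  criminal record: no → false
  prior overstay on record: yes → true
  biometrics captured: no → false
  return ticket booked: yes → true
  interview score ≥ 3: 5 ≥ 3 is true
  home-ties score ≤ 2: 9 ≤ 2 is false
  intended stay < 71 days: 597 < 71 is false
Combine:
[1.1] false AND false = false
[1.2.1] true → false = false
[1.2] NOT false = true
[1] false AND true = false
[2.3.1.1] true OR true = true
[2.3.1] NOT true = false
[2.3] NOT false = true
[2] true AND false AND true = false
[3.2] true AND true = true
[3.3.1] false AND false = false
[3.3] NOT false = true
[3] false AND true AND true = false
[root] false OR false OR false = false
Overall: false → refused

Refused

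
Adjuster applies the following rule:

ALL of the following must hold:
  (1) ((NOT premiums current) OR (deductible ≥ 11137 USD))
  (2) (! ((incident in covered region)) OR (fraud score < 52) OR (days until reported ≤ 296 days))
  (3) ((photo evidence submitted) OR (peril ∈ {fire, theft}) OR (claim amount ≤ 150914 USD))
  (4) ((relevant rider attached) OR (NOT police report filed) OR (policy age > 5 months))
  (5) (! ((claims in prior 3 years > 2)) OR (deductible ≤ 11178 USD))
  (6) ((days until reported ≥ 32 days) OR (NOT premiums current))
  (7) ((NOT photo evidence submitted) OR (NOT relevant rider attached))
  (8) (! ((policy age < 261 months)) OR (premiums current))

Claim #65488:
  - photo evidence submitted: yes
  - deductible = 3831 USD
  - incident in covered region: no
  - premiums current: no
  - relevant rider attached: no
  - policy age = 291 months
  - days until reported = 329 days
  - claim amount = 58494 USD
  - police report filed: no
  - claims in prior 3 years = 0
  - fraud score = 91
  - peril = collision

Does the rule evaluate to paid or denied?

Atomic conditions:
  NOT premiums current: no → true
  deductible ≥ 11137 USD: 3831 ≥ 11137 is false
  incident in covered region: no → false
  fraud score < 52: 91 < 52 is false
  days until reported ≤ 296 days: 329 ≤ 296 is false
  photo evidence submitted: yes → true
  peril ∈ {fire, theft}: collision is not in the set → false
  claim amount ≤ 150914 USD: 58494 ≤ 150914 is true
  relevant rider attached: no → false
  NOT police report filed: no → true
  policy age > 5 months: 291 > 5 is true
  claims in prior 3 years > 2: 0 > 2 is false
  deductible ≤ 11178 USD: 3831 ≤ 11178 is true
  days until reported ≥ 32 days: 329 ≥ 32 is true
  NOT photo evidence submitted: yes → false
  NOT relevant rider attached: no → true
  policy age < 261 months: 291 < 261 is false
  premiums current: no → false
Combine:
[1] true OR false = true
[2.1] NOT false = true
[2] true OR false OR false = true
[3] true OR false OR true = true
[4] false OR true OR true = true
[5.1] NOT false = true
[5] true OR true = true
[6] true OR true = true
[7] false OR true = true
[8.1] NOT false = true
[8] true OR false = true
[root] true AND true AND true AND true AND true AND true AND true AND true = true
Overall: true → paid

Paid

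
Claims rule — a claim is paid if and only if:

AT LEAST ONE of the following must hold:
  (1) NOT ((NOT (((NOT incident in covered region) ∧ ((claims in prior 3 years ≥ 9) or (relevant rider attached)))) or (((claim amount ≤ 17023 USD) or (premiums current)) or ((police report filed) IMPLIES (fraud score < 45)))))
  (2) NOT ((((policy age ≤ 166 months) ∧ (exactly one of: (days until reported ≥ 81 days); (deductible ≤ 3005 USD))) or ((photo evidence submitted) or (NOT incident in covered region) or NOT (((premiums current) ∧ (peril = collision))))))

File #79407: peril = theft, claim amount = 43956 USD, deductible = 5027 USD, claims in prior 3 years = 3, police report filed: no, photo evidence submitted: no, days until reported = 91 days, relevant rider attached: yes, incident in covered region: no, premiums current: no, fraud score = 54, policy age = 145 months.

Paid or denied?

Denied

Atomic conditions:
  NOT incident in covered region: no → true
  claims in prior 3 years ≥ 9: 3 ≥ 9 is false
  relevant rider attached: yes → true
  claim amount ≤ 17023 USD: 43956 ≤ 17023 is false
  premiums current: no → false
  police report filed: no → false
  fraud score < 45: 54 < 45 is false
  policy age ≤ 166 months: 145 ≤ 166 is true
  days until reported ≥ 81 days: 91 ≥ 81 is true
  deductible ≤ 3005 USD: 5027 ≤ 3005 is false
  photo evidence submitted: no → false
  peril = collision: theft == collision is false
Combine:
[1.1.1.1.2] false OR true = true
[1.1.1.1] true AND true = true
[1.1.1] NOT true = false
[1.1.2.1] false OR false = false
[1.1.2.2] false → false (antecedent false ⇒ implication holds) = true
[1.1.2] false OR true = true
[1.1] false OR true = true
[1] NOT true = false
[2.1.1.2] exactly-one(true, false) = true
[2.1.1] true AND true = true
[2.1.2.3.1] false AND false = false
[2.1.2.3] NOT false = true
[2.1.2] false OR true OR true = true
[2.1] true OR true = true
[2] NOT true = false
[root] false OR false = false
Overall: false → denied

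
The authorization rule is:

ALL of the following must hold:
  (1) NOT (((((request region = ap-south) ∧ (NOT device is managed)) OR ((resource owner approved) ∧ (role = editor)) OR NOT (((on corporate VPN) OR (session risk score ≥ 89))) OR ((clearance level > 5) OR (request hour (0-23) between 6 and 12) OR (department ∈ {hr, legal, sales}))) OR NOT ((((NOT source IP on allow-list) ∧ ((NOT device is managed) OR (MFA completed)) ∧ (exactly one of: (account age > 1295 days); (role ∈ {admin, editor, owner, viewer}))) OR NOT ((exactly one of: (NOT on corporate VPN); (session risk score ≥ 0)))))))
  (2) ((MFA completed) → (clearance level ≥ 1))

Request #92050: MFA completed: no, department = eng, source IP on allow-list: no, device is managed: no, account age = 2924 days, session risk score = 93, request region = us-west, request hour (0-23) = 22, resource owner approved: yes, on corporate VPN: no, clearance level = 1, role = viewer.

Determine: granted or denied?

Atomic conditions:
  request region = ap-south: us-west == ap-south is false
  NOT device is managed: no → true
  resource owner approved: yes → true
  role = editor: viewer == editor is false
  on corporate VPN: no → false
  session risk score ≥ 89: 93 ≥ 89 is true
  clearance level > 5: 1 > 5 is false
  request hour (0-23) between 6 and 12: 22 in [6, 12] is false
  department ∈ {hr, legal, sales}: eng is not in the set → false
  NOT source IP on allow-list: no → true
  MFA completed: no → false
  account age > 1295 days: 2924 > 1295 is true
  role ∈ {admin, editor, owner, viewer}: viewer is in the set → true
  NOT on corporate VPN: no → true
  session risk score ≥ 0: 93 ≥ 0 is true
  clearance level ≥ 1: 1 ≥ 1 is true
Combine:
[1.1.1.1] false AND true = false
[1.1.1.2] true AND false = false
[1.1.1.3.1] false OR true = true
[1.1.1.3] NOT true = false
[1.1.1.4] false OR false OR false = false
[1.1.1] false OR false OR false OR false = false
[1.1.2.1.1.2] true OR false = true
[1.1.2.1.1.3] exactly-one(true, true) = false
[1.1.2.1.1] true AND true AND false = false
[1.1.2.1.2.1] exactly-one(true, true) = false
[1.1.2.1.2] NOT false = true
[1.1.2.1] false OR true = true
[1.1.2] NOT true = false
[1.1] false OR false = false
[1] NOT false = true
[2] false → true (antecedent false ⇒ implication holds) = true
[root] true AND true = true
Overall: true → granted

Granted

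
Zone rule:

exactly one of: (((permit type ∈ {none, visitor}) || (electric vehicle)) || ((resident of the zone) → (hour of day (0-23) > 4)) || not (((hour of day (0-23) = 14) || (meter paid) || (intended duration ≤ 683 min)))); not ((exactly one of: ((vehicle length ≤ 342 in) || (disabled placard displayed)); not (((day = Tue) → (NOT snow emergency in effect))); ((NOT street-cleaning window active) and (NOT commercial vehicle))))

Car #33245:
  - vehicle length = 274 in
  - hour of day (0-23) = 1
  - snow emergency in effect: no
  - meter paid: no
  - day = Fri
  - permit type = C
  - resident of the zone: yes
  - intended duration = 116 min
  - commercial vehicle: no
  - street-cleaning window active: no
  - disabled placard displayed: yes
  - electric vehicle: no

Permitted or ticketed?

Atomic conditions:
  permit type ∈ {none, visitor}: C is not in the set → false
  electric vehicle: no → false
  resident of the zone: yes → true
  hour of day (0-23) > 4: 1 > 4 is false
  hour of day (0-23) = 14: 1 == 14 is false
  meter paid: no → false
  intended duration ≤ 683 min: 116 ≤ 683 is true
  vehicle length ≤ 342 in: 274 ≤ 342 is true
  disabled placard displayed: yes → true
  day = Tue: Fri == Tue is false
  NOT snow emergency in effect: no → true
  NOT street-cleaning window active: no → true
  NOT commercial vehicle: no → true
Combine:
[1.1] false OR false = false
[1.2] true → false = false
[1.3.1] false OR false OR true = true
[1.3] NOT true = false
[1] false OR false OR false = false
[2.1.1] true OR true = true
[2.1.2.1] false → true (antecedent false ⇒ implication holds) = true
[2.1.2] NOT true = false
[2.1.3] true AND true = true
[2.1] exactly-one(true, false, true) = false
[2] NOT false = true
[root] exactly-one(false, true) = true
Overall: true → permitted

Permitted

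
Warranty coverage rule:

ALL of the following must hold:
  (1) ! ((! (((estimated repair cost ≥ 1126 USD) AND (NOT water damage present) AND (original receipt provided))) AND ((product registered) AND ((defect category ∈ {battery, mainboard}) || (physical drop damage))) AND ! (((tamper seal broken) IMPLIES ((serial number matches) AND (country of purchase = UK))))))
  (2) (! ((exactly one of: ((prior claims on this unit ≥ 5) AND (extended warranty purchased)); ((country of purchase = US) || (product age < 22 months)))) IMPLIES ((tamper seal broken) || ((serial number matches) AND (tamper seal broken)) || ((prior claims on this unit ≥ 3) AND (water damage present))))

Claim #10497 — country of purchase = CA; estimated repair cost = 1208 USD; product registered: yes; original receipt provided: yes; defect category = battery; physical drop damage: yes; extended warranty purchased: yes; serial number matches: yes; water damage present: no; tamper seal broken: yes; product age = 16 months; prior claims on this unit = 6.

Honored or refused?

Atomic conditions:
  estimated repair cost ≥ 1126 USD: 1208 ≥ 1126 is true
  NOT water damage present: no → true
  original receipt provided: yes → true
  product registered: yes → true
  defect category ∈ {battery, mainboard}: battery is in the set → true
  physical drop damage: yes → true
  tamper seal broken: yes → true
  serial number matches: yes → true
  country of purchase = UK: CA == UK is false
  prior claims on this unit ≥ 5: 6 ≥ 5 is true
  extended warranty purchased: yes → true
  country of purchase = US: CA == US is false
  product age < 22 months: 16 < 22 is true
  prior claims on this unit ≥ 3: 6 ≥ 3 is true
  water damage present: no → false
Combine:
[1.1.1.1] true AND true AND true = true
[1.1.1] NOT true = false
[1.1.2.2] true OR true = true
[1.1.2] true AND true = true
[1.1.3.1.2] true AND false = false
[1.1.3.1] true → false = false
[1.1.3] NOT false = true
[1.1] false AND true AND true = false
[1] NOT false = true
[2.1.1.1] true AND true = true
[2.1.1.2] false OR true = true
[2.1.1] exactly-one(true, true) = false
[2.1] NOT false = true
[2.2.2] true AND true = true
[2.2.3] true AND false = false
[2.2] true OR true OR false = true
[2] true → true = true
[root] true AND true = true
Overall: true → honored

Honored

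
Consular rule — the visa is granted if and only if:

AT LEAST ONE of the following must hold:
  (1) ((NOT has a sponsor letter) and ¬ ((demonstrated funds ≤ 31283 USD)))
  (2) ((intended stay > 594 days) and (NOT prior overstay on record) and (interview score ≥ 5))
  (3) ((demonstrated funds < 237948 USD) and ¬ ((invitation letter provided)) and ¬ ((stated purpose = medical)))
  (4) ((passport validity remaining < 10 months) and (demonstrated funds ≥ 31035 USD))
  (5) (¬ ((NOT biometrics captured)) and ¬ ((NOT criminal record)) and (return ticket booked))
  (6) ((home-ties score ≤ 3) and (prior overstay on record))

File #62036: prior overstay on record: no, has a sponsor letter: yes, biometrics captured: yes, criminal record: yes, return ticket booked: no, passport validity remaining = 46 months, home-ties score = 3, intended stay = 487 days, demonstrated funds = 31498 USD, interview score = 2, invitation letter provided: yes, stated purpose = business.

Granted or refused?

Atomic conditions:
  NOT has a sponsor letter: yes → false
  demonstrated funds ≤ 31283 USD: 31498 ≤ 31283 is false
  intended stay > 594 days: 487 > 594 is false
  NOT prior overstay on record: no → true
  interview score ≥ 5: 2 ≥ 5 is false
  demonstrated funds < 237948 USD: 31498 < 237948 is true
  invitation letter provided: yes → true
  stated purpose = medical: business == medical is false
  passport validity remaining < 10 months: 46 < 10 is false
  demonstrated funds ≥ 31035 USD: 31498 ≥ 31035 is true
  NOT biometrics captured: yes → false
  NOT criminal record: yes → false
  return ticket booked: no → false
  home-ties score ≤ 3: 3 ≤ 3 is true
  prior overstay on record: no → false
Combine:
[1.2] NOT false = true
[1] false AND true = false
[2] false AND true AND false = false
[3.2] NOT true = false
[3.3] NOT false = true
[3] true AND false AND true = false
[4] false AND true = false
[5.1] NOT false = true
[5.2] NOT false = true
[5] true AND true AND false = false
[6] true AND false = false
[root] false OR false OR false OR false OR false OR false = false
Overall: false → refused

Refused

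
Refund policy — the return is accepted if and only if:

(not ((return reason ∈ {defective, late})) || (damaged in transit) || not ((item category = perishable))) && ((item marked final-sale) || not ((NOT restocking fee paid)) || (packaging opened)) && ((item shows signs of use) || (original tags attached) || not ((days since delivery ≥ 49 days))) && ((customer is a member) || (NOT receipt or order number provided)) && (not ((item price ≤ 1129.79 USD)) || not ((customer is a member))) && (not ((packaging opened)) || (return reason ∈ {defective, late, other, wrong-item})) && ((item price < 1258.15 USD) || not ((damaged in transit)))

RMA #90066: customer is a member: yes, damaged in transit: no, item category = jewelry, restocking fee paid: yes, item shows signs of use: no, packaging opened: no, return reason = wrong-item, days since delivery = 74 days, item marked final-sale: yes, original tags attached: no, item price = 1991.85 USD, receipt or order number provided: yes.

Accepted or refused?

Refused

Atomic conditions:
  return reason ∈ {defective, late}: wrong-item is not in the set → false
  damaged in transit: no → false
  item category = perishable: jewelry == perishable is false
  item marked final-sale: yes → true
  NOT restocking fee paid: yes → false
  packaging opened: no → false
  item shows signs of use: no → false
  original tags attached: no → false
  days since delivery ≥ 49 days: 74 ≥ 49 is true
  customer is a member: yes → true
  NOT receipt or order number provided: yes → false
  item price ≤ 1129.79 USD: 1991.85 ≤ 1129.79 is false
  return reason ∈ {defective, late, other, wrong-item}: wrong-item is in the set → true
  item price < 1258.15 USD: 1991.85 < 1258.15 is false
Combine:
[1.1] NOT false = true
[1.3] NOT false = true
[1] true OR false OR true = true
[2.2] NOT false = true
[2] true OR true OR false = true
[3.3] NOT true = false
[3] false OR false OR false = false
[4] true OR false = true
[5.1] NOT false = true
[5.2] NOT true = false
[5] true OR false = true
[6.1] NOT false = true
[6] true OR true = true
[7.2] NOT false = true
[7] false OR true = true
[root] true AND true AND false AND true AND true AND true AND true = false
Overall: false → refused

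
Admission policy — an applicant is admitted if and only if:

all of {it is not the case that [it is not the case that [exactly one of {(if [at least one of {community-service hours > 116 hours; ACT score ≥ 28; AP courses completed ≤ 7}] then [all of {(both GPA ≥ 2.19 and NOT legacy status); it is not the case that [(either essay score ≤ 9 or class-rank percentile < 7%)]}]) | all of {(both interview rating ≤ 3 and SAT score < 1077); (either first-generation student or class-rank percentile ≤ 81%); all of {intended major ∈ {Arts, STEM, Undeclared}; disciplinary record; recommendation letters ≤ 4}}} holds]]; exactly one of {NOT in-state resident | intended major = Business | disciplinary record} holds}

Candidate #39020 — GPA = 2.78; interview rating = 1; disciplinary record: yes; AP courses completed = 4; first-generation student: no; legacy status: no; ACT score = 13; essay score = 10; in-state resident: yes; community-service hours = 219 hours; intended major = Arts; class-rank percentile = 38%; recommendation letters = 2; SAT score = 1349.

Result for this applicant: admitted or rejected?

Atomic conditions:
  community-service hours > 116 hours: 219 > 116 is true
  ACT score ≥ 28: 13 ≥ 28 is false
  AP courses completed ≤ 7: 4 ≤ 7 is true
  GPA ≥ 2.19: 2.78 ≥ 2.19 is true
  NOT legacy status: no → true
  essay score ≤ 9: 10 ≤ 9 is false
  class-rank percentile < 7%: 38 < 7 is false
  interview rating ≤ 3: 1 ≤ 3 is true
  SAT score < 1077: 1349 < 1077 is false
  first-generation student: no → false
  class-rank percentile ≤ 81%: 38 ≤ 81 is true
  intended major ∈ {Arts, STEM, Undeclared}: Arts is in the set → true
  disciplinary record: yes → true
  recommendation letters ≤ 4: 2 ≤ 4 is true
  NOT in-state resident: yes → false
  intended major = Business: Arts == Business is false
Combine:
[1.1.1.1.1] true OR false OR true = true
[1.1.1.1.2.1] true AND true = true
[1.1.1.1.2.2.1] false OR false = false
[1.1.1.1.2.2] NOT false = true
[1.1.1.1.2] true AND true = true
[1.1.1.1] true → true = true
[1.1.1.2.1] true AND false = false
[1.1.1.2.2] false OR true = true
[1.1.1.2.3] true AND true AND true = true
[1.1.1.2] false AND true AND true = false
[1.1.1] exactly-one(true, false) = true
[1.1] NOT true = false
[1] NOT false = true
[2] exactly-one(false, false, true) = true
[root] true AND true = true
Overall: true → admitted

Admitted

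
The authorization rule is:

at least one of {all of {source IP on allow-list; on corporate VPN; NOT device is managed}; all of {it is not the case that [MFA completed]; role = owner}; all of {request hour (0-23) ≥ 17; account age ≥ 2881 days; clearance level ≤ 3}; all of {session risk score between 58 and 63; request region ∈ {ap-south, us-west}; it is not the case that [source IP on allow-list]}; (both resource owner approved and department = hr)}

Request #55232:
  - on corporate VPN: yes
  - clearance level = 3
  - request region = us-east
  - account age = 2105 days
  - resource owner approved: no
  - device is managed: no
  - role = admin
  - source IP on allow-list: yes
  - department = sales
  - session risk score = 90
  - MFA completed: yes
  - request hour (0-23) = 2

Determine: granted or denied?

Granted

Atomic conditions:
  source IP on allow-list: yes → true
  on corporate VPN: yes → true
  NOT device is managed: no → true
  MFA completed: yes → true
  role = owner: admin == owner is false
  request hour (0-23) ≥ 17: 2 ≥ 17 is false
  account age ≥ 2881 days: 2105 ≥ 2881 is false
  clearance level ≤ 3: 3 ≤ 3 is true
  session risk score between 58 and 63: 90 in [58, 63] is false
  request region ∈ {ap-south, us-west}: us-east is not in the set → false
  resource owner approved: no → false
  department = hr: sales == hr is false
Combine:
[1] true AND true AND true = true
[2.1] NOT true = false
[2] false AND false = false
[3] false AND false AND true = false
[4.3] NOT true = false
[4] false AND false AND false = false
[5] false AND false = false
[root] true OR false OR false OR false OR false = true
Overall: true → granted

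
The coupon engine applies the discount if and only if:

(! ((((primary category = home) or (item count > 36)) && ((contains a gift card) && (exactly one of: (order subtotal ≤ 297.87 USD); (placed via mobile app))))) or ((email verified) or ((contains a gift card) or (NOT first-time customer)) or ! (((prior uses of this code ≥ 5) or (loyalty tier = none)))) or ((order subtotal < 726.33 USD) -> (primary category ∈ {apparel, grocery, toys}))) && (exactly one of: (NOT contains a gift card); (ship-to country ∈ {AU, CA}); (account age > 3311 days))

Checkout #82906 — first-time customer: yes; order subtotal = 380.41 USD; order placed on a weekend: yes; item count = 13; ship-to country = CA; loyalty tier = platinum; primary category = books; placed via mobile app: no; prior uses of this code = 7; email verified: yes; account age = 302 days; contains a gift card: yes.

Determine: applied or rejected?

Atomic conditions:
  primary category = home: books == home is false
  item count > 36: 13 > 36 is false
  contains a gift card: yes → true
  order subtotal ≤ 297.87 USD: 380.41 ≤ 297.87 is false
  placed via mobile app: no → false
  email verified: yes → true
  NOT first-time customer: yes → false
  prior uses of this code ≥ 5: 7 ≥ 5 is true
  loyalty tier = none: platinum == none is false
  order subtotal < 726.33 USD: 380.41 < 726.33 is true
  primary category ∈ {apparel, grocery, toys}: books is not in the set → false
  NOT contains a gift card: yes → false
  ship-to country ∈ {AU, CA}: CA is in the set → true
  account age > 3311 days: 302 > 3311 is false
Combine:
[1.1.1.1] false OR false = false
[1.1.1.2.2] exactly-one(false, false) = false
[1.1.1.2] true AND false = false
[1.1.1] false AND false = false
[1.1] NOT false = true
[1.2.2] true OR false = true
[1.2.3.1] true OR false = true
[1.2.3] NOT true = false
[1.2] true OR true OR false = true
[1.3] true → false = false
[1] true OR true OR false = true
[2] exactly-one(false, true, false) = true
[root] true AND true = true
Overall: true → applied

Applied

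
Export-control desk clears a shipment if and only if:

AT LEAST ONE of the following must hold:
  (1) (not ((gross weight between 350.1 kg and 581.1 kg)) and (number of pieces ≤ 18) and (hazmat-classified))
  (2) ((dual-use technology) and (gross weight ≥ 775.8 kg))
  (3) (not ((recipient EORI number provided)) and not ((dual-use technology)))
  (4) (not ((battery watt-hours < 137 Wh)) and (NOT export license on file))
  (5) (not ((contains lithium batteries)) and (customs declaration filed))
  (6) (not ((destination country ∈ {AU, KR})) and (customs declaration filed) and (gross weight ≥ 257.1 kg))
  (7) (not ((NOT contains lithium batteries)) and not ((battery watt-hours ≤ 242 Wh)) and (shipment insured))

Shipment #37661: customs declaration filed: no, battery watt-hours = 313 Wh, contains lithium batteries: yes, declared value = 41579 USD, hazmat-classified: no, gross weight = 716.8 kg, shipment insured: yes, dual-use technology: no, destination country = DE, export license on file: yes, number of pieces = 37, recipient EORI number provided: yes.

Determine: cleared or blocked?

Atomic conditions:
  gross weight between 350.1 kg and 581.1 kg: 716.8 in [350.1, 581.1] is false
  number of pieces ≤ 18: 37 ≤ 18 is false
  hazmat-classified: no → false
  dual-use technology: no → false
  gross weight ≥ 775.8 kg: 716.8 ≥ 775.8 is false
  recipient EORI number provided: yes → true
  battery watt-hours < 137 Wh: 313 < 137 is false
  NOT export license on file: yes → false
  contains lithium batteries: yes → true
  customs declaration filed: no → false
  destination country ∈ {AU, KR}: DE is not in the set → false
  gross weight ≥ 257.1 kg: 716.8 ≥ 257.1 is true
  NOT contains lithium batteries: yes → false
  battery watt-hours ≤ 242 Wh: 313 ≤ 242 is false
  shipment insured: yes → true
Combine:
[1.1] NOT false = true
[1] true AND false AND false = false
[2] false AND false = false
[3.1] NOT true = false
[3.2] NOT false = true
[3] false AND true = false
[4.1] NOT false = true
[4] true AND false = false
[5.1] NOT true = false
[5] false AND false = false
[6.1] NOT false = true
[6] true AND false AND true = false
[7.1] NOT false = true
[7.2] NOT false = true
[7] true AND true AND true = true
[root] false OR false OR false OR false OR false OR false OR true = true
Overall: true → cleared

Cleared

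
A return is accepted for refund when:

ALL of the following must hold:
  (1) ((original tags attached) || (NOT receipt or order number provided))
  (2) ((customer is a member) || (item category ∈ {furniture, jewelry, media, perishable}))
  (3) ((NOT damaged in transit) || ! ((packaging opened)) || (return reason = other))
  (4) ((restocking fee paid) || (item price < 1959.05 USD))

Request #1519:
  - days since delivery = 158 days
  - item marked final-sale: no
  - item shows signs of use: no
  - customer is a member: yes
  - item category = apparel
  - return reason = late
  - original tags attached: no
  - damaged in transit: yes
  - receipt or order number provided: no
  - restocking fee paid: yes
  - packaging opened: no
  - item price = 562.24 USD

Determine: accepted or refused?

Atomic conditions:
  original tags attached: no → false
  NOT receipt or order number provided: no → true
  customer is a member: yes → true
  item category ∈ {furniture, jewelry, media, perishable}: apparel is not in the set → false
  NOT damaged in transit: yes → false
  packaging opened: no → false
  return reason = other: late == other is false
  restocking fee paid: yes → true
  item price < 1959.05 USD: 562.24 < 1959.05 is true
Combine:
[1] false OR true = true
[2] true OR false = true
[3.2] NOT false = true
[3] false OR true OR false = true
[4] true OR true = true
[root] true AND true AND true AND true = true
Overall: true → accepted

Accepted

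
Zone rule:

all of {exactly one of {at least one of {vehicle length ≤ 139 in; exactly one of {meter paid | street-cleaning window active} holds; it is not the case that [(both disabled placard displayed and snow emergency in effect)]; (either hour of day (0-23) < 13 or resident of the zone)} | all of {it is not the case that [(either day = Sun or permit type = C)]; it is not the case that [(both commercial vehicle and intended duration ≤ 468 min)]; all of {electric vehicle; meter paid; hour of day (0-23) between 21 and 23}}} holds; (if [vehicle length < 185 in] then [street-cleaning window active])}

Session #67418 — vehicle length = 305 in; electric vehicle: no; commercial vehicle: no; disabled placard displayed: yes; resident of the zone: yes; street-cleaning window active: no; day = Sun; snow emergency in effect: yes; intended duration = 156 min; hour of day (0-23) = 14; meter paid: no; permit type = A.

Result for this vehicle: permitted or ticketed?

Atomic conditions:
  vehicle length ≤ 139 in: 305 ≤ 139 is false
  meter paid: no → false
  street-cleaning window active: no → false
  disabled placard displayed: yes → true
  snow emergency in effect: yes → true
  hour of day (0-23) < 13: 14 < 13 is false
  resident of the zone: yes → true
  day = Sun: Sun == Sun is true
  permit type = C: A == C is false
  commercial vehicle: no → false
  intended duration ≤ 468 min: 156 ≤ 468 is true
  electric vehicle: no → false
  hour of day (0-23) between 21 and 23: 14 in [21, 23] is false
  vehicle length < 185 in: 305 < 185 is false
Combine:
[1.1.2] exactly-one(false, false) = false
[1.1.3.1] true AND true = true
[1.1.3] NOT true = false
[1.1.4] false OR true = true
[1.1] false OR false OR false OR true = true
[1.2.1.1] true OR false = true
[1.2.1] NOT true = false
[1.2.2.1] false AND true = false
[1.2.2] NOT false = true
[1.2.3] false AND false AND false = false
[1.2] false AND true AND false = false
[1] exactly-one(true, false) = true
[2] false → false (antecedent false ⇒ implication holds) = true
[root] true AND true = true
Overall: true → permitted

Permitted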